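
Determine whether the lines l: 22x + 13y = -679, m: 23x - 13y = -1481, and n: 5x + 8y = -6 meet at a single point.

Lines aᵢx + bᵢy = cᵢ with pairwise distinct directions are concurrent exactly when det[aᵢ bᵢ cᵢ] = 0.
Here the determinant is -1170.
Nonzero, so no common point exists.

No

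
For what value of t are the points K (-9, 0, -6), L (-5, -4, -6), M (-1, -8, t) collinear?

Direction KL = (4, -4, 0). From the x-coordinate of M, the parameter along the line is τ = (-1 − (-9))/4 = 2.
Then t = (-6) + 2·(0) = -6.

-6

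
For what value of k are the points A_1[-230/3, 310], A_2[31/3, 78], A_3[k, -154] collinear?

292/3

Collinearity: (A_3 − A_1) must be parallel to (A_2 − A_1) = (87, -232).
Cross-multiplying the components: (k − (-230/3))·(-232) = (-464)·(87).
Solving gives k = 292/3.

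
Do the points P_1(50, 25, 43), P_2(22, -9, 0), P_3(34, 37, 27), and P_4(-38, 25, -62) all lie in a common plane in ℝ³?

The four points are coplanar iff the 3×3 determinant with rows P_1P_2, P_1P_3, P_1P_4 is zero.
Rows: (-28, -34, -43), (-16, 12, -16), (-88, 0, -105).
Expanding along the first row: (-28)(-1260) − (-34)(272) + (-43)(1056) = -880.
Nonzero ⇒ not coplanar.

No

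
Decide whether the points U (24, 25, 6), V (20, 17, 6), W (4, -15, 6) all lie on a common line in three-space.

Yes

UV = (-4, -8, 0), UW = (-20, -40, 0).
Each component of UW is 5 times the corresponding component of UV, so UW = 5·UV and the points are collinear.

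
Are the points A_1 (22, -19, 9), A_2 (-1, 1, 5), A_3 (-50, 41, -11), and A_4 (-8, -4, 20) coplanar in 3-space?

A normal to the plane through A_1, A_2, A_3 is n = A_1A_2 × A_1A_3 = (-160, -172, 60).
The plane has equation n·P = 288. For A_4: n·A_4 = 3168.
3168 ≠ 288, so A_4 is off the plane.

No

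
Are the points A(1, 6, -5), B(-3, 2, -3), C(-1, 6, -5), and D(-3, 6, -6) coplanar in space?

No

With A as base: AB = (-4, -4, 2), AC = (-2, 0, 0), AD = (-4, 0, -1).
AC × AD = (0, -2, 0).
AB · (AC × AD) = 8.
Since 8 ≠ 0, the four points are not coplanar.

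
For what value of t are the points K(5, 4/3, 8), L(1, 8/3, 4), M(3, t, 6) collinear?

2

Collinearity requires KL × KM = 0; each component is linear in t.
The x-component gives (4)t + (-8) = 0, so t = 2.
The remaining components then also vanish.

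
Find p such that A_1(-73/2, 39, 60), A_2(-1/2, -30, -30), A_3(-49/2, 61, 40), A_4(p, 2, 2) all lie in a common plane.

-25/2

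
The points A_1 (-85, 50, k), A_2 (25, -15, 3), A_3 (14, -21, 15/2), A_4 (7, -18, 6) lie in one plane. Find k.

The points are coplanar iff A_1A_2 · (A_1A_3 × A_1A_4) = 0.
Expanding, this is linear in k: (75)k + (2400) = 0.
So k = -32.

-32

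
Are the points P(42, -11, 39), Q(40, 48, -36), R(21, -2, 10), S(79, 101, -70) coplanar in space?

The four points are coplanar iff the 3×3 determinant with rows PQ, PR, PS is zero.
Rows: (-2, 59, -75), (-21, 9, -29), (37, 112, -109).
Expanding along the first row: (-2)(2267) − (59)(3362) + (-75)(-2685) = -1517.
Nonzero ⇒ not coplanar.

No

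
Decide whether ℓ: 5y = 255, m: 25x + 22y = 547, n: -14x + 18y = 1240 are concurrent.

Yes

Intersecting ℓ and m: solving the 2×2 system gives (x, y) = (-23, 51).
Substitute into n: (-14)(-23) + (18)(51) = 1240.
This equals 1240, so (-23, 51) lies on all three lines and they are concurrent.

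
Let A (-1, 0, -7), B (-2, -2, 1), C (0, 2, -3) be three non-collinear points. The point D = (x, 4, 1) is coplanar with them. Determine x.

A normal to the plane is n = AB × AC = (-24, 12, 0).
D lies in the plane iff n · AD = 0.
This gives (-24)x + (24) = 0, so x = 1.

1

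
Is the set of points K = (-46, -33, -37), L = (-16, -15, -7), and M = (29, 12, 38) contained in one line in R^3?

KL = (30, 18, 30), KM = (75, 45, 75).
KL × KM = (0, 0, 0).
The cross product vanishes, so the three points are collinear.

Yes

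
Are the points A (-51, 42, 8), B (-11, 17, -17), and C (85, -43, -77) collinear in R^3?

Yes

AB = (40, -25, -25), AC = (136, -85, -85).
Each component of AC is 17/5 times the corresponding component of AB, so AC = 17/5·AB and the points are collinear.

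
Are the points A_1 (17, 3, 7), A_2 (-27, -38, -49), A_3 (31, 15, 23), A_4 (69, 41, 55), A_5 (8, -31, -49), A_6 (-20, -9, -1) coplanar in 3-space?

Yes

The plane through A_1, A_2, A_3 has normal n = A_1A_2 × A_1A_3 = (16, -80, 46) and equation n·P = 354.
Checking the remaining points: n·A_4 = 354, n·A_5 = 354, n·A_6 = 354.
All equal 354, so all 6 points lie in one plane.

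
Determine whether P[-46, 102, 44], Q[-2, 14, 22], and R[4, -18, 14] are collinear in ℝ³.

PQ = (44, -88, -22), PR = (50, -120, -30).
Comparing components 3 and 1: (-22)(50) − (44)(-30) = 220 ≠ 0, so PQ and PR are not parallel and the points are not collinear.

No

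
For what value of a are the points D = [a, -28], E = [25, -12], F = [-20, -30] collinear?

Collinearity: (D − E) must be parallel to (F − E) = (-45, -18).
Cross-multiplying the components: (a − 25)·(-18) = (-16)·(-45).
Solving gives a = -15.

-15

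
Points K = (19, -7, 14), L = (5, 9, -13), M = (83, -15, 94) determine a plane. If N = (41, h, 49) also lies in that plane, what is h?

-21

A normal to the plane is n = KL × KM = (1064, -608, -912).
N lies in the plane iff n · KN = 0.
This gives (-608)h + (-12768) = 0, so h = -21.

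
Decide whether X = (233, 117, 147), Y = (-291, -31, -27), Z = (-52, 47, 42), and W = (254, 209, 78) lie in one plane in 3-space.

No

With X as base: XY = (-524, -148, -174), XZ = (-285, -70, -105), XW = (21, 92, -69).
XZ × XW = (14490, -21870, -24750).
XY · (XZ × XW) = -49500.
Since -49500 ≠ 0, the four points are not coplanar.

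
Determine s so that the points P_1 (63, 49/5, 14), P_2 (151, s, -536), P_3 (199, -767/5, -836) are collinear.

-479/5

Collinearity requires P_1P_2 × P_1P_3 = 0; each component is linear in s.
The x-component gives (-850)s + (-81430) = 0, so s = -479/5.
The remaining components then also vanish.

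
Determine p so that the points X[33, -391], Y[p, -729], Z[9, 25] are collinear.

The three points are collinear iff det[XY; XZ] = 0.
This determinant is linear in p: (416)p + (-21840) = 0, so p = 105/2.

105/2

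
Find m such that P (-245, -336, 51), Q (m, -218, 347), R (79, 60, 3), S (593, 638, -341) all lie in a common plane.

-195

The points are coplanar iff PQ · (PR × PS) = 0.
Expanding, this is linear in m: (-108480)m + (-21153600) = 0.
So m = -195.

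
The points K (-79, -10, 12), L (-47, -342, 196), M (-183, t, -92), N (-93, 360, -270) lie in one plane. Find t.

The points are coplanar iff KL · (KM × KN) = 0.
Expanding, this is linear in t: (-6448)t + (3340064) = 0.
So t = 518.

518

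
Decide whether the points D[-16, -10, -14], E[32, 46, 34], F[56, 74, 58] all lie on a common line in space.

Yes

DE = (48, 56, 48), DF = (72, 84, 72).
DE × DF = (0, 0, 0).
The cross product vanishes, so the three points are collinear.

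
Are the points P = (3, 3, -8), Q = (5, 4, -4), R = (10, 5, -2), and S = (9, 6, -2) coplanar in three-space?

A normal to the plane through P, Q, R is n = PQ × PR = (-2, 16, -3).
The plane has equation n·X = 66. For S: n·S = 84.
84 ≠ 66, so S is off the plane.

No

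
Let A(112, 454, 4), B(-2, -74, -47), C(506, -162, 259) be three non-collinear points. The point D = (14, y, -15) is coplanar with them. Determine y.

-770

The plane through A, B, C has equation −166056x + 8976y + 278256z = -13410144.
Substituting D: (8976)y + (-6498624) = -13410144, so y = -770.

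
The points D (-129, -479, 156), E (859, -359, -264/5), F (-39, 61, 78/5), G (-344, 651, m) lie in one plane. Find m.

-319/5

Normal to plane DEF: n = (95904, 599616/5, 522720); plane equation n·P = 58647456/5.
Requiring n·G = 58647456/5: (522720)m + (225395136/5) = 58647456/5.
So m = -319/5.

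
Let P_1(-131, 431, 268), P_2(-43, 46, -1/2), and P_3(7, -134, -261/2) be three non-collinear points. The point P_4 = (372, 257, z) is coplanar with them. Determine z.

A normal to the plane is n = P_1P_2 × P_1P_3 = (1720, -1985, 3410).
P_4 lies in the plane iff n · P_1P_4 = 0.
This gives (3410)z + (296670) = 0, so z = -87.

-87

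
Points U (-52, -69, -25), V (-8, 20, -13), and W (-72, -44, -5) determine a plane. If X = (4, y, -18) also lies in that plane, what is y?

23

Coplanarity requires UV · (UW × UX) = 0.
UV = (44, 89, 12), UW = (-20, 25, 20); the triple product is linear in y with coefficient -1120 and constant term 25760.
Setting it to zero: y = 23.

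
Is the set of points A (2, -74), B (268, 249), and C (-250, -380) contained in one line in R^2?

AB = (266, 323), AC = (-252, -306).
Twice the signed area of △ABC is (266)(-306) − (323)(-252) = 0.
The triangle is degenerate (zero area), so the points are collinear.

Yes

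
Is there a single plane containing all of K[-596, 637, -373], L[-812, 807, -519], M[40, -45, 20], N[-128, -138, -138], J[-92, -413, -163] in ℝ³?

No

The plane through K, L, M has normal n = KL × KM = (-32762, -7968, 39192) and equation n·P = -168080.
Checking the remaining points: n·N = -115376, n·J = -83408.
Since n·N = -115376 ≠ -168080, N is off the plane and the points are not all coplanar.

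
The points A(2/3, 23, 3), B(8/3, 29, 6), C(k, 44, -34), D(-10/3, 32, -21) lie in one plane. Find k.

Normal to plane ABD: n = (-171, 36, 42); plane equation n·P = 840.
Requiring n·C = 840: (-171)k + (156) = 840.
So k = -4.

-4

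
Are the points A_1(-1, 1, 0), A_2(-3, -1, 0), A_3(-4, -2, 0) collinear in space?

Yes

A_1A_2 = (-2, -2, 0), A_1A_3 = (-3, -3, 0).
Each component of A_1A_3 is 3/2 times the corresponding component of A_1A_2, so A_1A_3 = 3/2·A_1A_2 and the points are collinear.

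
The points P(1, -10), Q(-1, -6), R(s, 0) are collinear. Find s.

Collinearity: (R − P) must be parallel to (Q − P) = (-2, 4).
Cross-multiplying the components: (s − 1)·(4) = (10)·(-2).
Solving gives s = -4.

-4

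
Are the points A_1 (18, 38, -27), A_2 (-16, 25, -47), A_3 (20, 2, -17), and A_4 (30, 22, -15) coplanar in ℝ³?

Yes

A normal to the plane through A_1, A_2, A_3 is n = A_1A_2 × A_1A_3 = (-850, 300, 1250).
The plane has equation n·P = -37650. For A_4: n·A_4 = -37650.
Equal, so A_4 lies in the plane and all four are coplanar.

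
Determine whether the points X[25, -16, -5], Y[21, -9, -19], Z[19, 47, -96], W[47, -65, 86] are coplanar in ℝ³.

The four points are coplanar iff the 3×3 determinant with rows XY, XZ, XW is zero.
Rows: (-4, 7, -14), (-6, 63, -91), (22, -49, 91).
Expanding along the first row: (-4)(1274) − (7)(1456) + (-14)(-1092) = 0.
Zero determinant ⇒ coplanar.

Yes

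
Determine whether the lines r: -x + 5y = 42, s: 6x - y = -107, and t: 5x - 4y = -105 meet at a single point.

Yes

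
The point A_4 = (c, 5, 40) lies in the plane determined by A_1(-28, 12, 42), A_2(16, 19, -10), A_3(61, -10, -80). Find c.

-29

The plane through A_1, A_2, A_3 has equation −1998x + 740y − 1591z = -1998.
Substituting A_4: (-1998)c + (-59940) = -1998, so c = -29.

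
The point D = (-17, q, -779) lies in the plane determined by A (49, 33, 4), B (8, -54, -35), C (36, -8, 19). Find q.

246

The plane through A, B, C has equation −2904x + 1122y + 550z = -103070.
Substituting D: (1122)q + (-379082) = -103070, so q = 246.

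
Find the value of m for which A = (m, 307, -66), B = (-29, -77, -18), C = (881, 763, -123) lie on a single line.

Direction BC = (910, 840, -105). From the y-coordinate of A, the parameter along the line is τ = (307 − (-77))/840 = 16/35.
Then m = (-29) + 16/35·(910) = 387.

387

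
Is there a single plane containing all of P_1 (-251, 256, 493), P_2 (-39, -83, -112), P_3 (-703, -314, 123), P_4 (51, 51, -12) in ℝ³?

Yes

With P_1 as base: P_1P_2 = (212, -339, -605), P_1P_3 = (-452, -570, -370), P_1P_4 = (302, -205, -505).
P_1P_3 × P_1P_4 = (212000, -340000, 264800).
P_1P_2 · (P_1P_3 × P_1P_4) = 0.
The scalar triple product vanishes, so the four points are coplanar.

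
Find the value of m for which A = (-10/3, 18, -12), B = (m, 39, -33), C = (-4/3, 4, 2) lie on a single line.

-19/3

Direction AC = (2, -14, 14). From the y-coordinate of B, the parameter along the line is τ = (39 − 18)/(-14) = -3/2.
Then m = (-10/3) + (-3/2)·(2) = -19/3.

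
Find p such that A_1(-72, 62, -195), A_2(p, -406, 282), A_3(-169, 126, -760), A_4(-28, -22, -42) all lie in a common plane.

120

Normal to plane A_1A_3A_4: n = (-37668, -10019, 5332); plane equation n·P = 1051178.
Requiring n·A_2 = 1051178: (-37668)p + (5571338) = 1051178.
So p = 120.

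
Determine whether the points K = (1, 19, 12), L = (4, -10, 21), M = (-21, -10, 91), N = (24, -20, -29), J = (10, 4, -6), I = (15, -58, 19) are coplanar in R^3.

The plane through K, L, M has normal n = KL × KM = (-2030, -435, -725) and equation n·P = -18995.
Checking the remaining points: n·N = -18995, n·J = -17690, n·I = -18995.
Since n·J = -17690 ≠ -18995, J is off the plane and the points are not all coplanar.

No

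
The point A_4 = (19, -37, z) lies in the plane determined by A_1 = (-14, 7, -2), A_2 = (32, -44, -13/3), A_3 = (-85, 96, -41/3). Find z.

22/3

A normal to the plane is n = A_1A_2 × A_1A_3 = (2408/3, 2107/3, 473).
A_4 lies in the plane iff n · A_1A_4 = 0.
This gives (473)z + (-10406/3) = 0, so z = 22/3.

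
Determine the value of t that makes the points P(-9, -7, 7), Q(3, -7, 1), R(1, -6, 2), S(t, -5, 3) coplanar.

-1

Normal to plane PQR: n = (6, 0, 12); plane equation n·X = 30.
Requiring n·S = 30: (6)t + (36) = 30.
So t = -1.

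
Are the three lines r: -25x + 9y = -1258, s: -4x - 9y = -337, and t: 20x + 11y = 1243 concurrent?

Intersecting r and s: solving the 2×2 system gives (x, y) = (55, 13).
Substitute into t: (20)(55) + (11)(13) = 1243.
This equals 1243, so (55, 13) lies on all three lines and they are concurrent.

Yes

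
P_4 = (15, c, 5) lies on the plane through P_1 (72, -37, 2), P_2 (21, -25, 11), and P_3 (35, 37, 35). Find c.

Coplanarity requires P_1P_2 · (P_1P_3 × P_1P_4) = 0.
P_1P_2 = (-51, 12, 9), P_1P_3 = (-37, 74, 33); the triple product is linear in c with coefficient 1350 and constant term 55350.
Setting it to zero: c = -41.

-41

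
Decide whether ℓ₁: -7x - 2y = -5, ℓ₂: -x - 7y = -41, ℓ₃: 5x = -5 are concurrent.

Yes

Lines aᵢx + bᵢy = cᵢ with pairwise distinct directions are concurrent exactly when det[aᵢ bᵢ cᵢ] = 0.
Here the determinant is 0.
It vanishes, so the lines are concurrent at (-1, 6).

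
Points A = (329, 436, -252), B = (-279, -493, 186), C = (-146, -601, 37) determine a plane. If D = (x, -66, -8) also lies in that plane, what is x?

-7

The plane through A, B, C has equation 185725x − 32338y + 189221z = -679535.
Substituting D: (185725)x + (620540) = -679535, so x = -7.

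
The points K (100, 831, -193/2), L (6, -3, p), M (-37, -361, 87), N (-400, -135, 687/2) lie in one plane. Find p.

61/2

Normal to plane KMN: n = (-347219, -31470, -463658); plane equation n·P = -16130473.
Requiring n·L = -16130473: (-463658)p + (-1988904) = -16130473.
So p = 61/2.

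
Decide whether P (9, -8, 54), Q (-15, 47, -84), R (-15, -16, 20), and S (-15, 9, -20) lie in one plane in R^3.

With P as base: PQ = (-24, 55, -138), PR = (-24, -8, -34), PS = (-24, 17, -74).
PR × PS = (1170, -960, -600).
PQ · (PR × PS) = 1920.
Since 1920 ≠ 0, the four points are not coplanar.

No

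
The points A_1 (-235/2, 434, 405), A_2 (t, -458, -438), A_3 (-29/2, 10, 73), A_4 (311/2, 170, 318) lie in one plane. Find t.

Normal to plane A_1A_3A_4: n = (-50760, -81675, 88560); plane equation n·P = 6384150.
Requiring n·A_2 = 6384150: (-50760)t + (-1382130) = 6384150.
So t = -153.

-153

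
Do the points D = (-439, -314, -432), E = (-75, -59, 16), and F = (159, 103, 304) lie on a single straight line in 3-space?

No

DE = (364, 255, 448), DF = (598, 417, 736).
Comparing components 2 and 3: (255)(736) − (448)(417) = 864 ≠ 0, so DE and DF are not parallel and the points are not collinear.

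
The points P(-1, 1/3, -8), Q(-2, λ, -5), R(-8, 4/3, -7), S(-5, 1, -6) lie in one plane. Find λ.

2/3

Normal to plane PRS: n = (4/3, 10, -2/3); plane equation n·X = 22/3.
Requiring n·Q = 22/3: (10)λ + (2/3) = 22/3.
So λ = 2/3.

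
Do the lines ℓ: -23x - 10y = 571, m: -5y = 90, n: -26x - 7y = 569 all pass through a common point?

No

Intersecting ℓ and m: solving the 2×2 system gives (x, y) = (-17, -18).
Substitute into n: (-26)(-17) + (-7)(-18) = 568.
But n requires 569 ≠ 568, so the three lines have no common point.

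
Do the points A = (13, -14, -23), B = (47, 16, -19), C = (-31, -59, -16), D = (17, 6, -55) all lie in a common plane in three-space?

Yes

A normal to the plane through A, B, C is n = AB × AC = (390, -414, -210).
The plane has equation n·P = 15696. For D: n·D = 15696.
Equal, so D lies in the plane and all four are coplanar.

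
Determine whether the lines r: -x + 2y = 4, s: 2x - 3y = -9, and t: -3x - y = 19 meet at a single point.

The three lines meet at one point iff the augmented coefficient matrix [aᵢ bᵢ cᵢ] has rank < 3, i.e. its determinant vanishes.
Here the determinant is 0.
It vanishes, so the lines are concurrent at (-6, -1).

Yes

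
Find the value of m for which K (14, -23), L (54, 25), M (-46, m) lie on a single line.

The three points are collinear iff det[KL; KM] = 0.
This determinant is linear in m: (40)m + (3800) = 0, so m = -95.

-95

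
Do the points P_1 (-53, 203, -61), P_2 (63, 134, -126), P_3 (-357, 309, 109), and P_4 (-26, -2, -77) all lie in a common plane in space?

A normal to the plane through P_1, P_2, P_3 is n = P_1P_2 × P_1P_3 = (-4840, 40, -8680).
The plane has equation n·P = 794120. For P_4: n·P_4 = 794120.
Equal, so P_4 lies in the plane and all four are coplanar.

Yes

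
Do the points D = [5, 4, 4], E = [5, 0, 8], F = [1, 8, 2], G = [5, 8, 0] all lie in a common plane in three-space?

The four points are coplanar iff the 3×3 determinant with rows DE, DF, DG is zero.
Rows: (0, -4, 4), (-4, 4, -2), (0, 4, -4).
Expanding along the first row: (0)(-8) − (-4)(16) + (4)(-16) = 0.
Zero determinant ⇒ coplanar.

Yes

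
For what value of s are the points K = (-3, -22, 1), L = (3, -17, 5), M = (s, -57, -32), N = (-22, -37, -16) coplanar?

Normal to plane KLN: n = (-25, 26, 5); plane equation n·P = -492.
Requiring n·M = -492: (-25)s + (-1642) = -492.
So s = -46.

-46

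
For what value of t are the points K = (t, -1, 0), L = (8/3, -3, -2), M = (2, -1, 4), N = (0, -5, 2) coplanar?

Coplanarity ⇔ det[KL; KM; KN] = 0.
Expanding, this is linear in t: (-20)t + (200/3) = 0.
So t = 10/3.

10/3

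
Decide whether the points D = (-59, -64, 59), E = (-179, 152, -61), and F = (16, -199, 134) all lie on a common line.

DE = (-120, 216, -120), DF = (75, -135, 75).
Each component of DF is -5/8 times the corresponding component of DE, so DF = -5/8·DE and the points are collinear.

Yes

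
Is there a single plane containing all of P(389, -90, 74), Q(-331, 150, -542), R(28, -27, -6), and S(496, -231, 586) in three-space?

Yes

A normal to the plane through P, Q, R is n = PQ × PR = (19608, 164776, 41280).
The plane has equation n·X = -4147608. For S: n·S = -4147608.
Equal, so S lies in the plane and all four are coplanar.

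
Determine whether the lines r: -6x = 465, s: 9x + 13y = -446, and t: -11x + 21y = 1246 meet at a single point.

No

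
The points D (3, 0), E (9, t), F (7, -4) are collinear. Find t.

-6

Collinearity: (E − D) must be parallel to (F − D) = (4, -4).
Cross-multiplying the components: (t − 0)·(4) = (6)·(-4).
Solving gives t = -6.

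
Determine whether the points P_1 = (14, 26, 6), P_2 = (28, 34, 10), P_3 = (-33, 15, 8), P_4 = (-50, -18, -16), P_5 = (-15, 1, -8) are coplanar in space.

The plane through P_1, P_2, P_3 has normal n = P_1P_2 × P_1P_3 = (60, -216, 222) and equation n·P = -3444.
Checking the remaining points: n·P_4 = -2664, n·P_5 = -2892.
Since n·P_4 = -2664 ≠ -3444, P_4 is off the plane and the points are not all coplanar.

No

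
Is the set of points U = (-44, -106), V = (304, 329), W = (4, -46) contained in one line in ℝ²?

UV = (348, 435), UW = (48, 60).
Checking proportionality: UW = 4/29·UV, so the vectors are parallel and the points are collinear.

Yes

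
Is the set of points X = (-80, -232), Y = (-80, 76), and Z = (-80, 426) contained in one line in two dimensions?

XY = (0, 308), XZ = (0, 658).
Twice the signed area of △XYZ is (0)(658) − (308)(0) = 0.
The triangle is degenerate (zero area), so the points are collinear.

Yes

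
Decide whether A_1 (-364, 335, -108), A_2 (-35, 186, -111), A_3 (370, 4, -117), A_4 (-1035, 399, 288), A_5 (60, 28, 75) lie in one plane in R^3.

The plane through A_1, A_2, A_3 has normal n = A_1A_2 × A_1A_3 = (348, 759, 467) and equation n·P = 77157.
Checking the remaining points: n·A_4 = 77157, n·A_5 = 77157.
All equal 77157, so all 5 points lie in one plane.

Yes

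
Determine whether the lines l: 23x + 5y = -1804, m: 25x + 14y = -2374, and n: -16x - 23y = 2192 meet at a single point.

Lines aᵢx + bᵢy = cᵢ with pairwise distinct directions are concurrent exactly when det[aᵢ bᵢ cᵢ] = 0.
Here the determinant is -898.
Nonzero, so no common point exists.

No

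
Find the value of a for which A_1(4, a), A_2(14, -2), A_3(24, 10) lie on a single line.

-14

Collinearity: (A_1 − A_2) must be parallel to (A_3 − A_2) = (10, 12).
Cross-multiplying the components: (a − (-2))·(10) = (-10)·(12).
Solving gives a = -14.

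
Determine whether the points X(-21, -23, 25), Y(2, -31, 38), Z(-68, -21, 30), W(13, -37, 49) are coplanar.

Yes

With X as base: XY = (23, -8, 13), XZ = (-47, 2, 5), XW = (34, -14, 24).
XZ × XW = (118, 1298, 590).
XY · (XZ × XW) = 0.
The scalar triple product vanishes, so the four points are coplanar.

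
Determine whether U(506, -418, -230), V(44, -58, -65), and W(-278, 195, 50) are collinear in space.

No

UV = (-462, 360, 165), UW = (-784, 613, 280).
Comparing components 2 and 3: (360)(280) − (165)(613) = -345 ≠ 0, so UV and UW are not parallel and the points are not collinear.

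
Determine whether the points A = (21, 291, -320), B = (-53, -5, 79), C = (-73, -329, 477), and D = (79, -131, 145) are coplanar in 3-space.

With A as base: AB = (-74, -296, 399), AC = (-94, -620, 797), AD = (58, -422, 465).
AC × AD = (48034, 89936, 75628).
AB · (AC × AD) = 0.
The scalar triple product vanishes, so the four points are coplanar.

Yes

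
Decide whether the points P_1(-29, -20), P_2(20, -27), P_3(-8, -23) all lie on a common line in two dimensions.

Yes

P_1P_2 = (49, -7), P_1P_3 = (21, -3).
Twice the signed area of △P_1P_2P_3 is (49)(-3) − (-7)(21) = 0.
The triangle is degenerate (zero area), so the points are collinear.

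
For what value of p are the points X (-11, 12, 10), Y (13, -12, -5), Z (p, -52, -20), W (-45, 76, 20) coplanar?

Normal to plane XYW: n = (720, 270, 720); plane equation n·P = 2520.
Requiring n·Z = 2520: (720)p + (-28440) = 2520.
So p = 43.

43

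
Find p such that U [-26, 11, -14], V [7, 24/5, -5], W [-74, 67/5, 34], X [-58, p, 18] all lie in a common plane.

63/5

The points are coplanar iff UV · (UW × UX) = 0.
Expanding, this is linear in p: (-2016)p + (127008/5) = 0.
So p = 63/5.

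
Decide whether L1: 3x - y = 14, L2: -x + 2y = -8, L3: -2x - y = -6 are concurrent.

Yes

Lines aᵢx + bᵢy = cᵢ with pairwise distinct directions are concurrent exactly when det[aᵢ bᵢ cᵢ] = 0.
Here the determinant is 0.
It vanishes, so the lines are concurrent at (4, -2).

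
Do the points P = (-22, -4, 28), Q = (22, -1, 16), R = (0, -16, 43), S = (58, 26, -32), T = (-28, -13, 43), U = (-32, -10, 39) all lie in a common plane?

The plane through P, Q, R has normal n = PQ × PR = (-99, -924, -594) and equation n·X = -10758.
Checking the remaining points: n·S = -10758, n·T = -10758, n·U = -10758.
All equal -10758, so all 6 points lie in one plane.

Yes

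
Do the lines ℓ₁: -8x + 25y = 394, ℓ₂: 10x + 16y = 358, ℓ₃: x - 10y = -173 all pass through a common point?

Yes

Intersecting ℓ₁ and ℓ₂: solving the 2×2 system gives (x, y) = (7, 18).
Substitute into ℓ₃: (1)(7) + (-10)(18) = -173.
This equals -173, so (7, 18) lies on all three lines and they are concurrent.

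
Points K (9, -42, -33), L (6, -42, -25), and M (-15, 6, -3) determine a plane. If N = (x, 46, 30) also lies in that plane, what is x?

-38

The plane through K, L, M has equation −384x − 102y − 144z = 5580.
Substituting N: (-384)x + (-9012) = 5580, so x = -38.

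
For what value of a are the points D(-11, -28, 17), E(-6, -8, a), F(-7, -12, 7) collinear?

Collinearity requires DE × DF = 0; each component is linear in a.
The x-component gives (-16)a + (72) = 0, so a = 9/2.
The remaining components then also vanish.

9/2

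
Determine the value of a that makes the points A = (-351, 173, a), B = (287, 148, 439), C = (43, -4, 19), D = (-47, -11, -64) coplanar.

The points are coplanar iff AB · (AC × AD) = 0.
Expanding, this is linear in a: (11972)a + (478880) = 0.
So a = -40.

-40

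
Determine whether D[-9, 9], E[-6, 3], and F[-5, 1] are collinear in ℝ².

DE = (3, -6), DF = (4, -8).
Checking proportionality: DF = 4/3·DE, so the vectors are parallel and the points are collinear.

Yes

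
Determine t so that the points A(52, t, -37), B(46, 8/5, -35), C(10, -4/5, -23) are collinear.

2

Direction BC = (-36, -12/5, 12). From the x-coordinate of A, the parameter along the line is τ = (52 − 46)/(-36) = -1/6.
Then t = 8/5 + (-1/6)·(-12/5) = 2.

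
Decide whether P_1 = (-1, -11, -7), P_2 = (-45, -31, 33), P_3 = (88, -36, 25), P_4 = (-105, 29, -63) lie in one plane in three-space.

Yes

The four points are coplanar iff the 3×3 determinant with rows P_1P_2, P_1P_3, P_1P_4 is zero.
Rows: (-44, -20, 40), (89, -25, 32), (-104, 40, -56).
Expanding along the first row: (-44)(120) − (-20)(-1656) + (40)(960) = 0.
Zero determinant ⇒ coplanar.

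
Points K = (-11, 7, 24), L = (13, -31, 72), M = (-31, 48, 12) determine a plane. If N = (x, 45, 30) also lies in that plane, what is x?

-27

Coplanarity requires KL · (KM × KN) = 0.
KL = (24, -38, 48), KM = (-20, 41, -12); the triple product is linear in x with coefficient -1512 and constant term -40824.
Setting it to zero: x = -27.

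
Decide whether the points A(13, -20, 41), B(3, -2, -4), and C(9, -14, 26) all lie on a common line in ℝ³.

No

AB = (-10, 18, -45), AC = (-4, 6, -15).
Comparing components 3 and 1: (-45)(-4) − (-10)(-15) = 30 ≠ 0, so AB and AC are not parallel and the points are not collinear.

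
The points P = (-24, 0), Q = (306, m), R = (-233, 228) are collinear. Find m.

-360

Collinearity: (Q − P) must be parallel to (R − P) = (-209, 228).
Cross-multiplying the components: (m − 0)·(-209) = (330)·(228).
Solving gives m = -360.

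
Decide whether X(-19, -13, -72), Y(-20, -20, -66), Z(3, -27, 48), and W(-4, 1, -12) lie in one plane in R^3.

No

The four points are coplanar iff the 3×3 determinant with rows XY, XZ, XW is zero.
Rows: (-1, -7, 6), (22, -14, 120), (15, 14, 60).
Expanding along the first row: (-1)(-2520) − (-7)(-480) + (6)(518) = 2268.
Nonzero ⇒ not coplanar.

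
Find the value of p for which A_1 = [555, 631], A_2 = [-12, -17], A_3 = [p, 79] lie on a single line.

The three points are collinear iff det[A_1A_2; A_1A_3] = 0.
This determinant is linear in p: (648)p + (-46656) = 0, so p = 72.

72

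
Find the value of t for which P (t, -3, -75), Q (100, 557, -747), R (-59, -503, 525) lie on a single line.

Direction QR = (-159, -1060, 1272). From the y-coordinate of P, the parameter along the line is τ = (-3 − 557)/(-1060) = 28/53.
Then t = 100 + 28/53·(-159) = 16.

16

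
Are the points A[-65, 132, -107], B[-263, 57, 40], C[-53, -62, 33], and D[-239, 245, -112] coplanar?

With A as base: AB = (-198, -75, 147), AC = (12, -194, 140), AD = (-174, 113, -5).
AC × AD = (-14850, -24300, -32400).
AB · (AC × AD) = 0.
The scalar triple product vanishes, so the four points are coplanar.

Yes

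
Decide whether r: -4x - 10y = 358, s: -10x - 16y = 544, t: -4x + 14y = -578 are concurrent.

Yes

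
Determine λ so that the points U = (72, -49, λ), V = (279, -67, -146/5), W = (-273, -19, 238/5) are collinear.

-2/5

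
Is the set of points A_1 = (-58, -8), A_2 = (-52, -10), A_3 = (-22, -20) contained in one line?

Yes

A_1A_2 = (6, -2), A_1A_3 = (36, -12).
Twice the signed area of △A_1A_2A_3 is (6)(-12) − (-2)(36) = 0.
The triangle is degenerate (zero area), so the points are collinear.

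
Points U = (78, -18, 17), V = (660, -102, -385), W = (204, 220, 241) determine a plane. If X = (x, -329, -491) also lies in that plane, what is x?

331

Coplanarity requires UV · (UW × UX) = 0.
UV = (582, -84, -402), UW = (126, 238, 224); the triple product is linear in x with coefficient 76860 and constant term -25440660.
Setting it to zero: x = 331.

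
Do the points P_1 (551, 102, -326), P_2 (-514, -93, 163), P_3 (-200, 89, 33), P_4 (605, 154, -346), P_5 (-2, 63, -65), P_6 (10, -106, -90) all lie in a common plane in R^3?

The plane through P_1, P_2, P_3 has normal n = P_1P_2 × P_1P_3 = (-63648, 15096, -132600) and equation n·P = 9697344.
Checking the remaining points: n·P_4 = 9697344, n·P_5 = 9697344, n·P_6 = 9697344.
All equal 9697344, so all 6 points lie in one plane.

Yes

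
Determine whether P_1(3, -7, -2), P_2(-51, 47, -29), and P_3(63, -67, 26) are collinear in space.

P_1P_2 = (-54, 54, -27), P_1P_3 = (60, -60, 28).
P_1P_2 × P_1P_3 = (-108, -108, 0).
The cross product is nonzero, so the points do not lie on one line.

No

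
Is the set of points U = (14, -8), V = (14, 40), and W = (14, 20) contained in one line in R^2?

Yes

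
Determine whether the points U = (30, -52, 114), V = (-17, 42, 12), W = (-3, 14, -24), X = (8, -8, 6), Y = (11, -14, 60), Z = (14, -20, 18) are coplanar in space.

Yes

The plane through U, V, W has normal n = UV × UW = (-6240, -3120, 0) and equation n·P = -24960.
Checking the remaining points: n·X = -24960, n·Y = -24960, n·Z = -24960.
All equal -24960, so all 6 points lie in one plane.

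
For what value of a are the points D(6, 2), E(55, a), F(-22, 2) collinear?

Collinearity: (E − D) must be parallel to (F − D) = (-28, 0).
Cross-multiplying the components: (a − 2)·(-28) = (49)·(0).
Solving gives a = 2.

2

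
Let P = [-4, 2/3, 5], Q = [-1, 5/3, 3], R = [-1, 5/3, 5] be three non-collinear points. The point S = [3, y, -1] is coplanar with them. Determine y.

3

A normal to the plane is n = PQ × PR = (2, -6, 0).
S lies in the plane iff n · PS = 0.
This gives (-6)y + (18) = 0, so y = 3.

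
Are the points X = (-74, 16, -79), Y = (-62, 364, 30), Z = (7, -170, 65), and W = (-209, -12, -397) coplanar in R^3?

No

The four points are coplanar iff the 3×3 determinant with rows XY, XZ, XW is zero.
Rows: (12, 348, 109), (81, -186, 144), (-135, -28, -318).
Expanding along the first row: (12)(63180) − (348)(-6318) + (109)(-27378) = -27378.
Nonzero ⇒ not coplanar.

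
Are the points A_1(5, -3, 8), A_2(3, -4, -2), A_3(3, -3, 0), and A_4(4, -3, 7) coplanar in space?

No

A normal to the plane through A_1, A_2, A_3 is n = A_1A_2 × A_1A_3 = (8, 4, -2).
The plane has equation n·P = 12. For A_4: n·A_4 = 6.
6 ≠ 12, so A_4 is off the plane.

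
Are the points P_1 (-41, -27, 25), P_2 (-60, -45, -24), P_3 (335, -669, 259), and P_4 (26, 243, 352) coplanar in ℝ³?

No

A normal to the plane through P_1, P_2, P_3 is n = P_1P_2 × P_1P_3 = (-35670, -13978, 18966).
The plane has equation n·P = 2314026. For P_4: n·P_4 = 2351958.
2351958 ≠ 2314026, so P_4 is off the plane.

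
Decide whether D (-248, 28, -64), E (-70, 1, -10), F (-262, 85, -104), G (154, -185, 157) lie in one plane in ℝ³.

A normal to the plane through D, E, F is n = DE × DF = (-1998, 6364, 9768).
The plane has equation n·P = 48544. For G: n·G = 48544.
Equal, so G lies in the plane and all four are coplanar.

Yes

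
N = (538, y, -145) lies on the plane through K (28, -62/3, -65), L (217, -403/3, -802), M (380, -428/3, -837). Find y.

-127/3

The plane through K, L, M has equation −(6490/3)x − 113516y + (50858/3)z = 3550502/3.
Substituting N: (-113516)y + (-3622010) = 3550502/3, so y = -127/3.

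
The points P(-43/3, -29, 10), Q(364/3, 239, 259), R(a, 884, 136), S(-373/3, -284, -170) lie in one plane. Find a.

617/3

Coplanarity ⇔ det[PQ; PR; PS] = 0.
Expanding, this is linear in a: (-15255)a + (3137445) = 0.
So a = 617/3.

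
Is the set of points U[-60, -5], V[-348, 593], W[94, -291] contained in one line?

No

UV = (-288, 598), UW = (154, -286).
det[UV; UW] = (-288)(-286) − (598)(154) = -9724.
The determinant is nonzero, so they are not collinear.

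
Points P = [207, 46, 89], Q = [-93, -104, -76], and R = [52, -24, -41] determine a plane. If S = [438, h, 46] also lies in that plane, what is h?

190

The plane through P, Q, R has equation 7950x − 13425y − 2250z = 827850.
Substituting S: (-13425)h + (3378600) = 827850, so h = 190.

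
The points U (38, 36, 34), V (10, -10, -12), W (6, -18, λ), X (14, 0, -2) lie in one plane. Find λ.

-20

The points are coplanar iff UV · (UW × UX) = 0.
Expanding, this is linear in λ: (96)λ + (1920) = 0.
So λ = -20.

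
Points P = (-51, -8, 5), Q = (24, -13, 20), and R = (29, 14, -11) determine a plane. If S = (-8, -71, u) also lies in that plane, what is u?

A normal to the plane is n = PQ × PR = (-250, 2400, 2050).
S lies in the plane iff n · PS = 0.
This gives (2050)u + (-172200) = 0, so u = 84.

84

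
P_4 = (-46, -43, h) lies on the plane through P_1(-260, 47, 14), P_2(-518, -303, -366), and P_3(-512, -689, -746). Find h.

A normal to the plane is n = P_1P_2 × P_1P_3 = (-13680, -100320, 101688).
P_4 lies in the plane iff n · P_1P_4 = 0.
This gives (101688)h + (4677648) = 0, so h = -46.

-46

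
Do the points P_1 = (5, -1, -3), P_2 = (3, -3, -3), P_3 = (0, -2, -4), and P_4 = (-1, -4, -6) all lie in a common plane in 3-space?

No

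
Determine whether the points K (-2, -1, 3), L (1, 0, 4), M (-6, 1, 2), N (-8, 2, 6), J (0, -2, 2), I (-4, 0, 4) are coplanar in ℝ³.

The plane through K, L, M has normal n = KL × KM = (-3, -1, 10) and equation n·P = 37.
Checking the remaining points: n·N = 82, n·J = 22, n·I = 52.
Since n·N = 82 ≠ 37, N is off the plane and the points are not all coplanar.

No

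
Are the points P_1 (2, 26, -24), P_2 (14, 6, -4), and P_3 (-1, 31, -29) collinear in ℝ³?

P_1P_2 = (12, -20, 20), P_1P_3 = (-3, 5, -5).
P_1P_2 × P_1P_3 = (0, 0, 0).
The cross product vanishes, so the three points are collinear.

Yes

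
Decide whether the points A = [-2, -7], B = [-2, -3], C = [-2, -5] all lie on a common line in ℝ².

Yes

AB = (0, 4), AC = (0, 2).
det[AB; AC] = (0)(2) − (4)(0) = 0.
The determinant is zero, so the points are collinear.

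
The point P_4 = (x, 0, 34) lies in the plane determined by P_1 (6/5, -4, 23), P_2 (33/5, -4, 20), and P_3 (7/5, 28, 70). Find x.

The plane through P_1, P_2, P_3 has equation 96x − (1272/5)y + (864/5)z = 25536/5.
Substituting P_4: (96)x + (29376/5) = 25536/5, so x = -8.

-8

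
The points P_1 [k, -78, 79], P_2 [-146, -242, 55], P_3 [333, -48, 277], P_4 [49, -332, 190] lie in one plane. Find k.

-28

The points are coplanar iff P_1P_2 · (P_1P_3 × P_1P_4) = 0.
Expanding, this is linear in k: (-46170)k + (-1292760) = 0.
So k = -28.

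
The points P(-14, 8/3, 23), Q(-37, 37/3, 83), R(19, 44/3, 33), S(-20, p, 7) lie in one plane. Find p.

-10/3

Coplanarity ⇔ det[PQ; PR; PS] = 0.
Expanding, this is linear in p: (2210)p + (22100/3) = 0.
So p = -10/3.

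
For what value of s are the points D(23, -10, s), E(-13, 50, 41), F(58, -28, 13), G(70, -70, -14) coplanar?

Coplanarity ⇔ det[DE; DF; DG] = 0.
Expanding, this is linear in s: (2046)s + (-22506) = 0.
So s = 11.

11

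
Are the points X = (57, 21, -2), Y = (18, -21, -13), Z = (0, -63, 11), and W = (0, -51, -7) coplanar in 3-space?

No

With X as base: XY = (-39, -42, -11), XZ = (-57, -84, 13), XW = (-57, -72, -5).
XZ × XW = (1356, -1026, -684).
XY · (XZ × XW) = -2268.
Since -2268 ≠ 0, the four points are not coplanar.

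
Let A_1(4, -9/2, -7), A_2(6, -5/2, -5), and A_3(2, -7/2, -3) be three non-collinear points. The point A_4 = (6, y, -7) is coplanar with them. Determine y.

A normal to the plane is n = A_1A_2 × A_1A_3 = (6, -12, 6).
A_4 lies in the plane iff n · A_1A_4 = 0.
This gives (-12)y + (-42) = 0, so y = -7/2.

-7/2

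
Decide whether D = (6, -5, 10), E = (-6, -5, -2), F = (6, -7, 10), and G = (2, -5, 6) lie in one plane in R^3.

The four points are coplanar iff the 3×3 determinant with rows DE, DF, DG is zero.
Rows: (-12, 0, -12), (0, -2, 0), (-4, 0, -4).
Expanding along the first row: (-12)(8) − (0)(0) + (-12)(-8) = 0.
Zero determinant ⇒ coplanar.

Yes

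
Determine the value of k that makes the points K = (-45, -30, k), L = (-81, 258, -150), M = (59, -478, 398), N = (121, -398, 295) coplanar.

Coplanarity ⇔ det[KL; KM; KN] = 0.
Expanding, this is linear in k: (-56832)k + (4262400) = 0.
So k = 75.

75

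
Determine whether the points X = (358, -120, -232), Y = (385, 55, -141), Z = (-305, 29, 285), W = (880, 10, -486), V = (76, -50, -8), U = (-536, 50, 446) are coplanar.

Yes

The plane through X, Y, Z has normal n = XY × XZ = (76916, -74292, 120048) and equation n·P = 8599832.
Checking the remaining points: n·W = 8599832, n·V = 8599832, n·U = 8599832.
All equal 8599832, so all 6 points lie in one plane.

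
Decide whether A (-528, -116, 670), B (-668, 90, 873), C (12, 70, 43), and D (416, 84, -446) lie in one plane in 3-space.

Yes

With A as base: AB = (-140, 206, 203), AC = (540, 186, -627), AD = (944, 200, -1116).
AC × AD = (-82176, 10752, -67584).
AB · (AC × AD) = 0.
The scalar triple product vanishes, so the four points are coplanar.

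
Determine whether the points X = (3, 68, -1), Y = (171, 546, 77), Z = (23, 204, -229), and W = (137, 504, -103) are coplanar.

The four points are coplanar iff the 3×3 determinant with rows XY, XZ, XW is zero.
Rows: (168, 478, 78), (20, 136, -228), (134, 436, -102).
Expanding along the first row: (168)(85536) − (478)(28512) + (78)(-9504) = 0.
Zero determinant ⇒ coplanar.

Yes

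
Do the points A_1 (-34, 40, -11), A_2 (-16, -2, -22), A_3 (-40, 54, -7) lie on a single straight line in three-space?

A_1A_2 = (18, -42, -11), A_1A_3 = (-6, 14, 4).
A_1A_2 × A_1A_3 = (-14, -6, 0).
The cross product is nonzero, so the points do not lie on one line.

No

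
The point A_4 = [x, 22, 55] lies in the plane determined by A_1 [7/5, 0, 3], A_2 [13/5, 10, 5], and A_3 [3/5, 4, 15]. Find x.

-7/5

Coplanarity requires A_1A_2 · (A_1A_3 × A_1A_4) = 0.
A_1A_2 = (6/5, 10, 2), A_1A_3 = (-4/5, 4, 12); the triple product is linear in x with coefficient 112 and constant term 784/5.
Setting it to zero: x = -7/5.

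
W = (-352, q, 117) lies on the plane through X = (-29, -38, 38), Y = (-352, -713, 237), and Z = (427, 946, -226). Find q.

-933

The plane through X, Y, Z has equation −17616x + 5472y − 10032z = -78288.
Substituting W: (5472)q + (5027088) = -78288, so q = -933.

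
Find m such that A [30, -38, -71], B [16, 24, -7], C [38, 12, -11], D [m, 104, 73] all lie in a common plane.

-8

Normal to plane ABC: n = (520, 1352, -1196); plane equation n·P = 49140.
Requiring n·D = 49140: (520)m + (53300) = 49140.
So m = -8.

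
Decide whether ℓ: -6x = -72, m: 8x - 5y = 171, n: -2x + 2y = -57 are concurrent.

Lines aᵢx + bᵢy = cᵢ with pairwise distinct directions are concurrent exactly when det[aᵢ bᵢ cᵢ] = 0.
Here the determinant is -90.
Nonzero, so no common point exists.

No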